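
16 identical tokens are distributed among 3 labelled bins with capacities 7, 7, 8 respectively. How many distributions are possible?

By stars and bars, unrestricted non-negative solutions to x_1+…+x_3 = 16 number C(16+2,2) = 153.
Subtract solutions that violate a single cap (substitute x_i' = x_i − (cap_i+1)): x_1 ≥ 8 gives C(10,2) = 45; x_2 ≥ 8 gives C(10,2) = 45; x_3 ≥ 9 gives C(9,2) = 36. Together 126.
Add back pairs where two caps are both exceeded: 1 + 0 + 0 = 1.
By inclusion–exclusion the count is 153 − 126 + 1 = 28.

28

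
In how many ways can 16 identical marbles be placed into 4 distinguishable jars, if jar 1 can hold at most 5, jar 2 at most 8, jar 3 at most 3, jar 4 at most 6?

Without the upper bounds there are C(19,3) = 969 ways to split 16 among 4 jars.
Subtract solutions that violate a single cap (substitute x_i' = x_i − (cap_i+1)): x_1 ≥ 6 gives C(13,3) = 286; x_2 ≥ 9 gives C(10,3) = 120; x_3 ≥ 4 gives C(15,3) = 455; x_4 ≥ 7 gives C(12,3) = 220. Together 1081.
Add back pairs where two caps are both exceeded: 4 + 84 + 20 + 20 + 1 + 56 = 185.
By inclusion–exclusion the count is 969 − 1081 + 185 = 73.

73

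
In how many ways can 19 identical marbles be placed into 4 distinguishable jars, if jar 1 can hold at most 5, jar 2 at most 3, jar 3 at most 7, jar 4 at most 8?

By stars and bars, unrestricted non-negative solutions to x_1+…+x_4 = 19 number C(19+3,3) = 1540.
Subtract solutions that violate a single cap (substitute x_i' = x_i − (cap_i+1)): x_1 ≥ 6 gives C(16,3) = 560; x_2 ≥ 4 gives C(18,3) = 816; x_3 ≥ 8 gives C(14,3) = 364; x_4 ≥ 9 gives C(13,3) = 286. Together 2026.
Add back pairs where two caps are both exceeded: 220 + 56 + 35 + 120 + 84 + 10 = 525.
Subtract triples: 4 + 1 + 0 + 0 = 5.
By inclusion–exclusion the count is 1540 − 2026 + 525 − 5 = 34.

34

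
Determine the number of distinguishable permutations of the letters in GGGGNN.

Letter multiplicities in GGGGNN: G×4, N×2.
So there are 6! / (4!·2!) = 15 distinguishable arrangements.

15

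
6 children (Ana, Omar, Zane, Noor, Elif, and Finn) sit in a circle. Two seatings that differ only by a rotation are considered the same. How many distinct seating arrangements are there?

Fix one person's seat to break rotational symmetry; the remaining 5 people can be arranged in (5)! = 120 ways.

120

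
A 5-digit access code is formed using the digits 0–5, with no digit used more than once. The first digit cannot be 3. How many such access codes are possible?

600

The first digit has 6−1 = 5 choices (anything except 3).
The remaining 4 digits are filled from the other 5 symbols without repetition: 5 × 4 × 3 × 2 = 120.
Total: 5 × 120 = 600.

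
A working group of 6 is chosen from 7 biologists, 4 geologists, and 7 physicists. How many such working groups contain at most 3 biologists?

16401

Split by how many biologists are chosen (0 through 3).
Sum: C(7,0)·C(11,6) + C(7,1)·C(11,5) + C(7,2)·C(11,4) + C(7,3)·C(11,3) = 462 + 3234 + 6930 + 5775 = 16401.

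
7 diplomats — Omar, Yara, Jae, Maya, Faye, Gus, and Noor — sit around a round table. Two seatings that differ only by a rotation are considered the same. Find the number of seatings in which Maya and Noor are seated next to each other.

240

Treat {Maya, Noor} as one unit (2 internal orders) and seat the resulting 6 units around the table: (5)! circular arrangements.
So 2 × (5)! = 2 × 120 = 240.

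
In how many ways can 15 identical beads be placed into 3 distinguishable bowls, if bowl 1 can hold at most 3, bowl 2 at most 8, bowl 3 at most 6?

6

Without the upper bounds there are C(17,2) = 136 ways to split 15 among 3 bowls.
Subtract solutions that violate a single cap (substitute x_i' = x_i − (cap_i+1)): x_1 ≥ 4 gives C(13,2) = 78; x_2 ≥ 9 gives C(8,2) = 28; x_3 ≥ 7 gives C(10,2) = 45. Together 151.
Add back pairs where two caps are both exceeded: 6 + 15 + 0 = 21.
By inclusion–exclusion the count is 136 − 151 + 21 = 6.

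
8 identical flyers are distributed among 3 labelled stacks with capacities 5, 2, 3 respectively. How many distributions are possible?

6

Ignoring the caps, the number of non-negative solutions to x_1+…+x_3 = 8 is C(10,2) = 45.
Subtract solutions that violate a single cap (substitute x_i' = x_i − (cap_i+1)): x_1 ≥ 6 gives C(4,2) = 6; x_2 ≥ 3 gives C(7,2) = 21; x_3 ≥ 4 gives C(6,2) = 15. Together 42.
Add back pairs where two caps are both exceeded: 0 + 0 + 3 = 3.
By inclusion–exclusion the count is 45 − 42 + 3 = 6.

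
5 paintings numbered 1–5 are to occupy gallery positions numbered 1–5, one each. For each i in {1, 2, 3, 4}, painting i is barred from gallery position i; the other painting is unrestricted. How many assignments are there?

Let Aᵢ (for 1 ≤ i ≤ 4) be the placements that put painting i in its forbidden gallery position. Any j of these fix j positions, leaving (5−j)! ways to fill the rest, and there are C(4,j) ways to pick which j.
By inclusion–exclusion, the number of valid placements is Σ_{j=0}^{4} (−1)^j C(4,j)·(5−j)!.
Computing: 120 − 96 + 36 − 8 + 1 = 53.

53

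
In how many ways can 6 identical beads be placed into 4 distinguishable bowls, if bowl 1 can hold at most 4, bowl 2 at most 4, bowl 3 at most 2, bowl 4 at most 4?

52

By stars and bars, unrestricted non-negative solutions to x_1+…+x_4 = 6 number C(6+3,3) = 84.
Subtract solutions that violate a single cap (substitute x_i' = x_i − (cap_i+1)): x_1 ≥ 5 gives C(4,3) = 4; x_2 ≥ 5 gives C(4,3) = 4; x_3 ≥ 3 gives C(6,3) = 20; x_4 ≥ 5 gives C(4,3) = 4. Together 32.
No two caps can be exceeded simultaneously, so the pair terms are all 0.
By inclusion–exclusion the count is 84 − 32 + 0 = 52.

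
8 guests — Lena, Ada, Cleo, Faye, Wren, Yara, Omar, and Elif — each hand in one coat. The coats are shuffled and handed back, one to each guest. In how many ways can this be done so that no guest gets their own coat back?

14833

Let Aᵢ be the assignments in which guest i gets their own coat. We want the size of the complement of A₁∪…∪A_8.
By inclusion–exclusion this is Σ_{j=0}^{8} (−1)^j C(8,j)·(8−j)!.
Computing: 40320 − 40320 + 20160 − 6720 + 1680 − 336 + 56 − 8 + 1 = 14833.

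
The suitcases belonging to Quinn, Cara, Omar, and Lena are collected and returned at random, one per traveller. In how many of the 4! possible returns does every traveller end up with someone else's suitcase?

Let Aᵢ be the assignments in which traveller i gets their own suitcase. We want the size of the complement of A₁∪…∪A_4.
By inclusion–exclusion this is Σ_{j=0}^{4} (−1)^j C(4,j)·(4−j)!.
Computing: 24 − 24 + 12 − 4 + 1 = 9.

9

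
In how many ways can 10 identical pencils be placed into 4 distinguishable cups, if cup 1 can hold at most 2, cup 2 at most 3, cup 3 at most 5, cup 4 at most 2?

By stars and bars, unrestricted non-negative solutions to x_1+…+x_4 = 10 number C(10+3,3) = 286.
Subtract solutions that violate a single cap (substitute x_i' = x_i − (cap_i+1)): x_1 ≥ 3 gives C(10,3) = 120; x_2 ≥ 4 gives C(9,3) = 84; x_3 ≥ 6 gives C(7,3) = 35; x_4 ≥ 3 gives C(10,3) = 120. Together 359.
Add back pairs where two caps are both exceeded: 20 + 4 + 35 + 1 + 20 + 4 = 84.
Subtract triples: 0 + 1 + 0 + 0 = 1.
By inclusion–exclusion the count is 286 − 359 + 84 − 1 = 10.

10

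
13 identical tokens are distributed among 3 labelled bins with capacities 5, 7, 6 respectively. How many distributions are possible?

Without the upper bounds there are C(15,2) = 105 ways to split 13 among 3 bins.
Subtract solutions that violate a single cap (substitute x_i' = x_i − (cap_i+1)): x_1 ≥ 6 gives C(9,2) = 36; x_2 ≥ 8 gives C(7,2) = 21; x_3 ≥ 7 gives C(8,2) = 28. Together 85.
Add back pairs where two caps are both exceeded: 0 + 1 + 0 = 1.
By inclusion–exclusion the count is 105 − 85 + 1 = 21.

21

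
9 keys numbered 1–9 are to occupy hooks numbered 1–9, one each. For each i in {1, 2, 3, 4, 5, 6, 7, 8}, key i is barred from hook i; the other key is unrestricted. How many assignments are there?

Let Aᵢ (for 1 ≤ i ≤ 8) be the placements that put key i in its forbidden hook. Any j of these fix j positions, leaving (9−j)! ways to fill the rest, and there are C(8,j) ways to pick which j.
By inclusion–exclusion, the number of valid placements is Σ_{j=0}^{8} (−1)^j C(8,j)·(9−j)!.
Computing: 362880 − 322560 + 141120 − 40320 + 8400 − 1344 + 168 − 16 + 1 = 148329.

148329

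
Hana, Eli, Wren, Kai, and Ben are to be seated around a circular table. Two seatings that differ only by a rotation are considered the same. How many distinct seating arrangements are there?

Seat Hana anywhere (absorbing the rotational symmetry), then permute the other 4: (4)! = 24.

24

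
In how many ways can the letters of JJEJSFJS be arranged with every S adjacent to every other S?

210

Treat the 2 copies of S as a single block. The multiset to arrange is then {SS, E, F, J, J, J, J}, 7 items in all.
That gives (7)!/(4!) = 210 arrangements.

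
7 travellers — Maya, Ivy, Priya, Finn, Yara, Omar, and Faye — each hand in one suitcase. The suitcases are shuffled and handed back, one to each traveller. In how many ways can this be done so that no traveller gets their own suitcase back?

This is the derangement count D_7: permutations of 7 items with no fixed point.
By inclusion–exclusion this is Σ_{j=0}^{7} (−1)^j C(7,j)·(7−j)!.
Computing: 5040 − 5040 + 2520 − 840 + 210 − 42 + 7 − 1 = 1854.

1854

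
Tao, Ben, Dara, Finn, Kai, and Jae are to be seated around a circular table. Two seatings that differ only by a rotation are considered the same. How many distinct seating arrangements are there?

Around a circle, 6 distinct people have 6!/6 = (5)! = 120 rotationally distinct seatings.

120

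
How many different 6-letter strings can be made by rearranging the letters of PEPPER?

The 6 letters of PEPPER have repeats: E appearing twice and P appearing 3 times.
Dividing 6! = 720 by 3!·2! = 12 for the repeated letters gives 60.

60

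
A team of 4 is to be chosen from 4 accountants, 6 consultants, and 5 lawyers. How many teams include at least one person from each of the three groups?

With no constraint there are C(15,4) = 1365 possible selections.
Selections missing a whole group: no accountants → C(11,4) = 330; no consultants → C(9,4) = 126; no lawyers → C(10,4) = 210.
Add back selections omitting two groups (i.e. drawn from a single group): C(4,4) + C(6,4) + C(5,4) = 21.
By inclusion–exclusion: 1365 − 666 + 21 = 720.

720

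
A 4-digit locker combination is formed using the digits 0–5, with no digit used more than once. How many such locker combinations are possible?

360

This is a permutation of 4 out of 6: P(6,4) = 6!/2!.
6 × 5 × 4 × 3 = 360.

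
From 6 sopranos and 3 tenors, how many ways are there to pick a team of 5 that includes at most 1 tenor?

Split by how many tenors are chosen (0 through 1).
Sum: C(3,0)·C(6,5) + C(3,1)·C(6,4) = 6 + 45 = 51.

51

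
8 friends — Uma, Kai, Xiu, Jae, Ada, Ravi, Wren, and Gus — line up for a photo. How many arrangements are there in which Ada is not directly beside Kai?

30240

Of the 8! = 40320 arrangements, those with Ada and Kai adjacent number 2 × 7! = 10080 (treat the pair as a block with 2 internal orders).
So 40320 − 10080 = 30240 arrangements keep them apart.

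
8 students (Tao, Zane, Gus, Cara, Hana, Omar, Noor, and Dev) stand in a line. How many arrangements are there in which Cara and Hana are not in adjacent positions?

There are 8! = 40320 arrangements in all. If Cara and Hana are adjacent, merging them into one block gives 2·(7)! = 10080 arrangements.
So 40320 − 10080 = 30240 arrangements keep them apart.

30240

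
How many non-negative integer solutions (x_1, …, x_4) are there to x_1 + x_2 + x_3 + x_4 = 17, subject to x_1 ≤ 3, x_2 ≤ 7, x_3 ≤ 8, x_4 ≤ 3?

33

Without the upper bounds there are C(20,3) = 1140 ways to split 17 among 4 variables.
Subtract solutions that violate a single cap (substitute x_i' = x_i − (cap_i+1)): x_1 ≥ 4 gives C(16,3) = 560; x_2 ≥ 8 gives C(12,3) = 220; x_3 ≥ 9 gives C(11,3) = 165; x_4 ≥ 4 gives C(16,3) = 560. Together 1505.
Add back pairs where two caps are both exceeded: 56 + 35 + 220 + 1 + 56 + 35 = 403.
Subtract triples: 0 + 4 + 1 + 0 = 5.
By inclusion–exclusion the count is 1140 − 1505 + 403 − 5 = 33.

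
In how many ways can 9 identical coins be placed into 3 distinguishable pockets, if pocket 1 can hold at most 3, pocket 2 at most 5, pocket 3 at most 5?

14

Without the upper bounds there are C(11,2) = 55 ways to split 9 among 3 pockets.
Subtract solutions that violate a single cap (substitute x_i' = x_i − (cap_i+1)): x_1 ≥ 4 gives C(7,2) = 21; x_2 ≥ 6 gives C(5,2) = 10; x_3 ≥ 6 gives C(5,2) = 10. Together 41.
No two caps can be exceeded simultaneously, so the pair terms are all 0.
By inclusion–exclusion the count is 55 − 41 + 0 = 14.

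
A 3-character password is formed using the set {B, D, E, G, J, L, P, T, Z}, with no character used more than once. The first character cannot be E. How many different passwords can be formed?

448

The first character has 9−1 = 8 choices (anything except E).
The remaining 2 characters are filled from the other 8 symbols without repetition: 8 × 7 = 56.
Total: 8 × 56 = 448.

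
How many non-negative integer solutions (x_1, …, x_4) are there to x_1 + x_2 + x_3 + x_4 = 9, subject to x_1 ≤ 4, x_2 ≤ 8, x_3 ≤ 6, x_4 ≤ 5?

Ignoring the caps, the number of non-negative solutions to x_1+…+x_4 = 9 is C(12,3) = 220.
Subtract solutions that violate a single cap (substitute x_i' = x_i − (cap_i+1)): x_1 ≥ 5 gives C(7,3) = 35; x_2 ≥ 9 gives C(3,3) = 1; x_3 ≥ 7 gives C(5,3) = 10; x_4 ≥ 6 gives C(6,3) = 20. Together 66.
No two caps can be exceeded simultaneously, so the pair terms are all 0.
By inclusion–exclusion the count is 220 − 66 + 0 = 154.

154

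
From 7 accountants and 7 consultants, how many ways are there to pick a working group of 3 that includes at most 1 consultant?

Split by how many consultants are chosen (0 through 1).
Sum: C(7,0)·C(7,3) + C(7,1)·C(7,2) = 35 + 147 = 182.

182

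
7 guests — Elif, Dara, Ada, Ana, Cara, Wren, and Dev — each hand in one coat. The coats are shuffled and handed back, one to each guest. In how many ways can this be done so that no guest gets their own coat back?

Let Aᵢ be the assignments in which guest i gets their own coat. We want the size of the complement of A₁∪…∪A_7.
By inclusion–exclusion this is Σ_{j=0}^{7} (−1)^j C(7,j)·(7−j)!.
Computing: 5040 − 5040 + 2520 − 840 + 210 − 42 + 7 − 1 = 1854.

1854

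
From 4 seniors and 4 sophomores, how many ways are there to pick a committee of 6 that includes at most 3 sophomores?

Split by how many sophomores are chosen (0 through 3).
Sum: C(4,0)·C(4,6) + C(4,1)·C(4,5) + C(4,2)·C(4,4) + C(4,3)·C(4,3) = 0 + 0 + 6 + 16 = 22.

22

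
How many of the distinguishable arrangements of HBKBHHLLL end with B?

Fix B in the last position and arrange the remaining 8 letters.
Those 8 letters have H appearing 3 times and L appearing 3 times, giving (8)!/(3!·3!) = 1120.

1120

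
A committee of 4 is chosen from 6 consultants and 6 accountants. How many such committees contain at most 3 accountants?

Split by how many accountants are chosen (0 through 3).
Sum: C(6,0)·C(6,4) + C(6,1)·C(6,3) + C(6,2)·C(6,2) + C(6,3)·C(6,1) = 15 + 120 + 225 + 120 = 480.

480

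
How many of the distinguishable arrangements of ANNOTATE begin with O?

With the first slot taken by O, it remains to arrange the other 7 letters (ANNTATE).
Those 7 letters have A appearing twice, N appearing twice, and T appearing twice, giving (7)!/(2!·2!·2!) = 630.

630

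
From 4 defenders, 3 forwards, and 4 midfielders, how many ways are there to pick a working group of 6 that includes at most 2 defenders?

301

Split by how many defenders are chosen (0 through 2).
Sum: C(4,0)·C(7,6) + C(4,1)·C(7,5) + C(4,2)·C(7,4) = 7 + 84 + 210 = 301.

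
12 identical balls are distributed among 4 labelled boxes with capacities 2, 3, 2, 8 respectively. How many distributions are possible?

18

Ignoring the caps, the number of non-negative solutions to x_1+…+x_4 = 12 is C(15,3) = 455.
Subtract solutions that violate a single cap (substitute x_i' = x_i − (cap_i+1)): x_1 ≥ 3 gives C(12,3) = 220; x_2 ≥ 4 gives C(11,3) = 165; x_3 ≥ 3 gives C(12,3) = 220; x_4 ≥ 9 gives C(6,3) = 20. Together 625.
Add back pairs where two caps are both exceeded: 56 + 84 + 1 + 56 + 0 + 1 = 198.
Subtract triples: 10 + 0 + 0 + 0 = 10.
By inclusion–exclusion the count is 455 − 625 + 198 − 10 = 18.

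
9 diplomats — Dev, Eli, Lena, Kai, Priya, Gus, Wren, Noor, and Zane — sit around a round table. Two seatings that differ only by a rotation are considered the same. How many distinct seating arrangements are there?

40320

Fix one person's seat to break rotational symmetry; the remaining 8 people can be arranged in (8)! = 40320 ways.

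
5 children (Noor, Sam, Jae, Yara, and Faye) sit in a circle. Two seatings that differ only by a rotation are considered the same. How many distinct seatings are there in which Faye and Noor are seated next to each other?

Glue Faye and Noor into a block (2 internal orders). Seating 4 units around a circle gives (3)! arrangements.
So 2 × (3)! = 2 × 6 = 12.

12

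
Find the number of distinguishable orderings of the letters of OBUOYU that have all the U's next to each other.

Treat the 2 copies of U as a single block. The multiset to arrange is then {UU, B, O, O, Y}, 5 items in all.
That gives (5)!/(2!) = 60 arrangements.

60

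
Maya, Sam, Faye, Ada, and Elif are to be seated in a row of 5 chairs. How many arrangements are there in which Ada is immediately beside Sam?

48

Place the 3 others and the Ada-Sam pair as 4 objects in a line; the pair has 2 internal arrangements.
So the count is 2·(4)! = 48.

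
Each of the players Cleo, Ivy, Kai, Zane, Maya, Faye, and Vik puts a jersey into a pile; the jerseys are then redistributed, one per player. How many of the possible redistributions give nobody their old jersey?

Count assignments avoiding every fixed point. For any j of the 7 players fixed to their old jersey, the other 7−j can be arranged in (7−j)! ways.
By inclusion–exclusion this is Σ_{j=0}^{7} (−1)^j C(7,j)·(7−j)!.
Computing: 5040 − 5040 + 2520 − 840 + 210 − 42 + 7 − 1 = 1854.

1854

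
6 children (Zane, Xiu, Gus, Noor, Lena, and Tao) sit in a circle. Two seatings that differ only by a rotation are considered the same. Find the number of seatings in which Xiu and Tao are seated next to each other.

48

Glue Xiu and Tao into a block (2 internal orders). Seating 5 units around a circle gives (4)! arrangements.
So 2 × (4)! = 2 × 24 = 48.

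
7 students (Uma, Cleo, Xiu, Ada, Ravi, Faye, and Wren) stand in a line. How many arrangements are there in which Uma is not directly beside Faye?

Of the 7! = 5040 arrangements, those with Uma and Faye adjacent number 2 × 6! = 1440 (treat the pair as a block with 2 internal orders).
Complementary counting: 5040 − 1440 = 3600.

3600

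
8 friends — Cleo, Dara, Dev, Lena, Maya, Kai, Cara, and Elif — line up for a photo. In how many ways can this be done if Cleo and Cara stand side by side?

10080

Glue Cleo and Cara into one block (2 internal orders), leaving 7 units to arrange in a row.
That gives 2 × 7! = 2 × 5040 = 10080.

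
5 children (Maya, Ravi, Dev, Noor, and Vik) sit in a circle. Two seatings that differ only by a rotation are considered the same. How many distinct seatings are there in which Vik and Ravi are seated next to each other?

12

Treat {Vik, Ravi} as one unit (2 internal orders) and seat the resulting 4 units around the table: (3)! circular arrangements.
So 2 × (3)! = 2 × 6 = 12.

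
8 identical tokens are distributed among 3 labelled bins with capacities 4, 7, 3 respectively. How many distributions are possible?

By stars and bars, unrestricted non-negative solutions to x_1+…+x_3 = 8 number C(8+2,2) = 45.
Subtract solutions that violate a single cap (substitute x_i' = x_i − (cap_i+1)): x_1 ≥ 5 gives C(5,2) = 10; x_2 ≥ 8 gives C(2,2) = 1; x_3 ≥ 4 gives C(6,2) = 15. Together 26.
No two caps can be exceeded simultaneously, so the pair terms are all 0.
By inclusion–exclusion the count is 45 − 26 + 0 = 19.

19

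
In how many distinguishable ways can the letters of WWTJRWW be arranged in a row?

210

Letter multiplicities in WWTJRWW: J×1, R×1, T×1, W×4.
So there are 7! / (4!) = 210 distinguishable arrangements.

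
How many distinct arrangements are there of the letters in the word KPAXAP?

180

KPAXAP has 6 letters with A appearing twice and P appearing twice.
The number of distinct arrangements is 6!/(2!·2!) = 720/4 = 180.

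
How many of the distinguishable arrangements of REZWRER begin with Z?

60

With the first slot taken by Z, it remains to arrange the other 6 letters (REWRER).
Those 6 letters have E appearing twice and R appearing 3 times, giving (6)!/(3!·2!) = 60.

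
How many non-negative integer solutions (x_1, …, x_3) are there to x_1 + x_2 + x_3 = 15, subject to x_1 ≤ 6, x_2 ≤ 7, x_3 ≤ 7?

By stars and bars, unrestricted non-negative solutions to x_1+…+x_3 = 15 number C(15+2,2) = 136.
Subtract solutions that violate a single cap (substitute x_i' = x_i − (cap_i+1)): x_1 ≥ 7 gives C(10,2) = 45; x_2 ≥ 8 gives C(9,2) = 36; x_3 ≥ 8 gives C(9,2) = 36. Together 117.
Add back pairs where two caps are both exceeded: 1 + 1 + 0 = 2.
By inclusion–exclusion the count is 136 − 117 + 2 = 21.

21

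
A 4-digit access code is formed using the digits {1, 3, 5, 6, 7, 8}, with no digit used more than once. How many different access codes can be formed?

This is a permutation of 4 out of 6: P(6,4) = 6!/2!.
That product is 6 × 5 × 4 × 3 = 360.

360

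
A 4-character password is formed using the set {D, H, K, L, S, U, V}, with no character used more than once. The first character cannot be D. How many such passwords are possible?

The first character has 7−1 = 6 choices (anything except D).
The remaining 3 characters are filled from the other 6 symbols without repetition: 6 × 5 × 4 = 120.
Total: 6 × 120 = 720.

720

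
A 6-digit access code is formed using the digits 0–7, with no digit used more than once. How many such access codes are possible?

This is a permutation of 6 out of 8: P(8,6) = 8!/2!.
That product is 8 × 7 × 6 × 5 × 4 × 3 = 20160.

20160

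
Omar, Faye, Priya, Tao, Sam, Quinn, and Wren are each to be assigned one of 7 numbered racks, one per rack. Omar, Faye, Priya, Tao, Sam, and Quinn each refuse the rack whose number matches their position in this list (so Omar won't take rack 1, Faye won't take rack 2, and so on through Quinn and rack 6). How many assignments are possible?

Let Aᵢ (for 1 ≤ i ≤ 6) be the placements that put person i in their forbidden rack. Any j of these fix j positions, leaving (7−j)! ways to fill the rest, and there are C(6,j) ways to pick which j.
By inclusion–exclusion, the number of valid placements is Σ_{j=0}^{6} (−1)^j C(6,j)·(7−j)!.
Computing: 5040 − 4320 + 1800 − 480 + 90 − 12 + 1 = 2119.

2119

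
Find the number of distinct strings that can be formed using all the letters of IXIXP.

The 5 letters of IXIXP have repeats: I appearing twice and X appearing twice.
So there are 5! / (2!·2!) = 30 distinguishable arrangements.

30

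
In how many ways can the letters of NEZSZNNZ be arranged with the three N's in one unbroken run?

120

Treat the 3 copies of N as a single block. The multiset to arrange is then {NNN, E, S, Z, Z, Z}, 6 items in all.
That gives (6)!/(3!) = 120 arrangements.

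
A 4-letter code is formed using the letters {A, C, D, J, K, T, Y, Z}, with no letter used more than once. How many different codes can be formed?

1680

This is a permutation of 4 out of 8: P(8,4) = 8!/4!.
That product is 8 × 7 × 6 × 5 = 1680.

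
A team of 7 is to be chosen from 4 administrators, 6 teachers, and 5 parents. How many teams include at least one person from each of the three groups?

5949

Unrestricted: C(15,7) = 6435 ways to pick any 7 of the 15.
Selections missing a whole group: no administrators → C(11,7) = 330; no teachers → C(9,7) = 36; no parents → C(10,7) = 120.
Add back selections omitting two groups (i.e. drawn from a single group): C(4,7) + C(6,7) + C(5,7) = 0.
By inclusion–exclusion: 6435 − 486 + 0 = 5949.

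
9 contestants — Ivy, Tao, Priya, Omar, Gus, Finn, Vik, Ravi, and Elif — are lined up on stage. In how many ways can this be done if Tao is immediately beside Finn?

Place the 7 others and the Tao-Finn pair as 8 objects in a line; the pair has 2 internal arrangements.
So the count is 2·(8)! = 80640.

80640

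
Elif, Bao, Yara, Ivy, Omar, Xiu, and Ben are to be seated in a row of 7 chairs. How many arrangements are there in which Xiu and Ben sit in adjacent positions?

Treat {Xiu, Ben} as a single unit. There are 6 units to order, and the pair itself can be ordered 2 ways.
So the count is 2·(6)! = 1440.

1440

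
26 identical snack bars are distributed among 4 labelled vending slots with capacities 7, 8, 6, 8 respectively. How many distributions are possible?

Ignoring the caps, the number of non-negative solutions to x_1+…+x_4 = 26 is C(29,3) = 3654.
Subtract solutions that violate a single cap (substitute x_i' = x_i − (cap_i+1)): x_1 ≥ 8 gives C(21,3) = 1330; x_2 ≥ 9 gives C(20,3) = 1140; x_3 ≥ 7 gives C(22,3) = 1540; x_4 ≥ 9 gives C(20,3) = 1140. Together 5150.
Add back pairs where two caps are both exceeded: 220 + 364 + 220 + 286 + 165 + 286 = 1541.
Subtract triples: 10 + 1 + 10 + 4 = 25.
By inclusion–exclusion the count is 3654 − 5150 + 1541 − 25 = 20.

20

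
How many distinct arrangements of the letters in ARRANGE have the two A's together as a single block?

Treat the 2 copies of A as a single block. The multiset to arrange is then {AA, E, G, N, R, R}, 6 items in all.
That gives (6)!/(2!) = 360 arrangements.

360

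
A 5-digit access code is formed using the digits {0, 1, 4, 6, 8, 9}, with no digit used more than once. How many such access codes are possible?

This is a permutation of 5 out of 6: P(6,5) = 6!/1!.
That product is 6 × 5 × 4 × 3 × 2 = 720.

720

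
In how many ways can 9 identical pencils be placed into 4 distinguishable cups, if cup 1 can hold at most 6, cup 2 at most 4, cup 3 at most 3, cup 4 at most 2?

By stars and bars, unrestricted non-negative solutions to x_1+…+x_4 = 9 number C(9+3,3) = 220.
Subtract solutions that violate a single cap (substitute x_i' = x_i − (cap_i+1)): x_1 ≥ 7 gives C(5,3) = 10; x_2 ≥ 5 gives C(7,3) = 35; x_3 ≥ 4 gives C(8,3) = 56; x_4 ≥ 3 gives C(9,3) = 84. Together 185.
Add back pairs where two caps are both exceeded: 0 + 0 + 0 + 1 + 4 + 10 = 15.
By inclusion–exclusion the count is 220 − 185 + 15 = 50.

50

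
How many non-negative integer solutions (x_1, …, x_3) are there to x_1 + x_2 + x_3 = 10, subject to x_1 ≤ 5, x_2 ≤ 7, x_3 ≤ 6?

35

Ignoring the caps, the number of non-negative solutions to x_1+…+x_3 = 10 is C(12,2) = 66.
Subtract solutions that violate a single cap (substitute x_i' = x_i − (cap_i+1)): x_1 ≥ 6 gives C(6,2) = 15; x_2 ≥ 8 gives C(4,2) = 6; x_3 ≥ 7 gives C(5,2) = 10. Together 31.
No two caps can be exceeded simultaneously, so the pair terms are all 0.
By inclusion–exclusion the count is 66 − 31 + 0 = 35.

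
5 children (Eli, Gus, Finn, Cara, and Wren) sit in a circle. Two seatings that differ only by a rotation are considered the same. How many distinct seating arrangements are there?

24

Fix one person's seat to break rotational symmetry; the remaining 4 people can be arranged in (4)! = 24 ways.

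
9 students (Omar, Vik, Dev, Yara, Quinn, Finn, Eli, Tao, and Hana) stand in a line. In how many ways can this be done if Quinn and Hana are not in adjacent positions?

There are 9! = 362880 arrangements in all. If Quinn and Hana are adjacent, merging them into one block gives 2·(8)! = 80640 arrangements.
So 362880 − 80640 = 282240 arrangements keep them apart.

282240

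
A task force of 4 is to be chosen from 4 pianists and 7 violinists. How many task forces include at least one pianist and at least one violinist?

Unrestricted: C(11,4) = 330 ways to pick any 4 of the 11.
Subtract selections that omit an entire group: no pianists → C(7,4) = 35; no violinists → C(4,4) = 1.
Both groups omitted at once is impossible, so 330 − 36 = 294.

294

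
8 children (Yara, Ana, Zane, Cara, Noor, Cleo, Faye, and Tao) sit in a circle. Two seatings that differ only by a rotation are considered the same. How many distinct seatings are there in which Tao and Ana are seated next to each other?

Glue Tao and Ana into a block (2 internal orders). Seating 7 units around a circle gives (6)! arrangements.
So 2 × (6)! = 2 × 720 = 1440.

1440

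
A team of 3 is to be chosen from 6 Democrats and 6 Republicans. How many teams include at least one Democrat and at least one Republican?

With no constraint there are C(12,3) = 220 possible selections.
Selections missing a whole group: no Democrats → C(6,3) = 20; no Republicans → C(6,3) = 20.
Both groups omitted at once is impossible, so 220 − 40 = 180.

180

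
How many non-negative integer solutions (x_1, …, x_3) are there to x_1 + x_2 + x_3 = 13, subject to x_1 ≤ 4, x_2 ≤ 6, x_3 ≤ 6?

Ignoring the caps, the number of non-negative solutions to x_1+…+x_3 = 13 is C(15,2) = 105.
Subtract solutions that violate a single cap (substitute x_i' = x_i − (cap_i+1)): x_1 ≥ 5 gives C(10,2) = 45; x_2 ≥ 7 gives C(8,2) = 28; x_3 ≥ 7 gives C(8,2) = 28. Together 101.
Add back pairs where two caps are both exceeded: 3 + 3 + 0 = 6.
By inclusion–exclusion the count is 105 − 101 + 6 = 10.

10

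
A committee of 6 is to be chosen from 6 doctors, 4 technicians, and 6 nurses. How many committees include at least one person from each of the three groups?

With no constraint there are C(16,6) = 8008 possible selections.
Subtract selections that omit an entire group: no doctors → C(10,6) = 210; no technicians → C(12,6) = 924; no nurses → C(10,6) = 210.
Add back selections omitting two groups (i.e. drawn from a single group): C(6,6) + C(4,6) + C(6,6) = 2.
By inclusion–exclusion: 8008 − 1344 + 2 = 6666.

6666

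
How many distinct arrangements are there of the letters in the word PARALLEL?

PARALLEL has 8 letters with A appearing twice and L appearing 3 times.
The number of distinct arrangements is 8!/(3!·2!) = 40320/12 = 3360.

3360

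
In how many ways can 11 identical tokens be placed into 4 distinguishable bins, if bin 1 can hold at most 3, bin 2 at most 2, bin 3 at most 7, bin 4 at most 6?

Without the upper bounds there are C(14,3) = 364 ways to split 11 among 4 bins.
Subtract solutions that violate a single cap (substitute x_i' = x_i − (cap_i+1)): x_1 ≥ 4 gives C(10,3) = 120; x_2 ≥ 3 gives C(11,3) = 165; x_3 ≥ 8 gives C(6,3) = 20; x_4 ≥ 7 gives C(7,3) = 35. Together 340.
Add back pairs where two caps are both exceeded: 35 + 0 + 1 + 1 + 4 + 0 = 41.
By inclusion–exclusion the count is 364 − 340 + 41 = 65.

65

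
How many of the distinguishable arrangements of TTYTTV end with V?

Fix V in the last position and arrange the remaining 5 letters.
Those 5 letters have T appearing 4 times, giving (5)!/(4!) = 5.

5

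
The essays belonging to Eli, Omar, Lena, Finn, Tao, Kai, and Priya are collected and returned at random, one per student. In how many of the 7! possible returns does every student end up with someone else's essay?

1854

Count assignments avoiding every fixed point. For any j of the 7 students fixed to their own essay, the other 7−j can be arranged in (7−j)! ways.
By inclusion–exclusion this is Σ_{j=0}^{7} (−1)^j C(7,j)·(7−j)!.
Computing: 5040 − 5040 + 2520 − 840 + 210 − 42 + 7 − 1 = 1854.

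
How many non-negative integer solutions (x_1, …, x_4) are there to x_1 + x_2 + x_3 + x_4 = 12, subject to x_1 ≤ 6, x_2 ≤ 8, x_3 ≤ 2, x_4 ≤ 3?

65

By stars and bars, unrestricted non-negative solutions to x_1+…+x_4 = 12 number C(12+3,3) = 455.
Subtract solutions that violate a single cap (substitute x_i' = x_i − (cap_i+1)): x_1 ≥ 7 gives C(8,3) = 56; x_2 ≥ 9 gives C(6,3) = 20; x_3 ≥ 3 gives C(12,3) = 220; x_4 ≥ 4 gives C(11,3) = 165. Together 461.
Add back pairs where two caps are both exceeded: 0 + 10 + 4 + 1 + 0 + 56 = 71.
By inclusion–exclusion the count is 455 − 461 + 71 = 65.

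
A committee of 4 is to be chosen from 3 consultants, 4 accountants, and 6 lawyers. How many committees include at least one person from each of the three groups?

Total 4-person selections from all 13: C(13,4) = 715.
Selections missing a whole group: no consultants → C(10,4) = 210; no accountants → C(9,4) = 126; no lawyers → C(7,4) = 35.
Add back selections omitting two groups (i.e. drawn from a single group): C(3,4) + C(4,4) + C(6,4) = 16.
By inclusion–exclusion: 715 − 371 + 16 = 360.

360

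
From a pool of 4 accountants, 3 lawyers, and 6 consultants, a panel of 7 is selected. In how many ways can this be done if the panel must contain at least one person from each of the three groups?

1559

Total 7-person selections from all 13: C(13,7) = 1716.
Subtract selections that omit an entire group: no accountants → C(9,7) = 36; no lawyers → C(10,7) = 120; no consultants → C(7,7) = 1.
Add back selections omitting two groups (i.e. drawn from a single group): C(4,7) + C(3,7) + C(6,7) = 0.
By inclusion–exclusion: 1716 − 157 + 0 = 1559.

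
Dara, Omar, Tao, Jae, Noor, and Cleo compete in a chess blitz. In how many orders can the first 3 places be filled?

120

This is an ordered selection of 3 from 6: P(6,3).
That gives 6 × 5 × 4 = 120.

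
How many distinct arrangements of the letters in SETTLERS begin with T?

Fix T in the first position and arrange the remaining 7 letters.
Those 7 letters have E appearing twice and S appearing twice, giving (7)!/(2!·2!) = 1260.

1260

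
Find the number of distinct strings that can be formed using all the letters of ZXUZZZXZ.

168

The 8 letters of ZXUZZZXZ have repeats: X appearing twice and Z appearing 5 times.
So there are 8! / (5!·2!) = 168 distinguishable arrangements.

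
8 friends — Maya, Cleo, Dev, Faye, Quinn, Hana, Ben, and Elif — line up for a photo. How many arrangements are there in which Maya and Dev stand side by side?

Place the 6 others and the Maya-Dev pair as 7 objects in a line; the pair has 2 internal arrangements.
That gives 2 × 7! = 2 × 5040 = 10080.

10080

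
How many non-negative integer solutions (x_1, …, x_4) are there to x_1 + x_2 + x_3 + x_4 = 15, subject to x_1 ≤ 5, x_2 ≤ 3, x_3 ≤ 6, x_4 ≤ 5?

By stars and bars, unrestricted non-negative solutions to x_1+…+x_4 = 15 number C(15+3,3) = 816.
Subtract solutions that violate a single cap (substitute x_i' = x_i − (cap_i+1)): x_1 ≥ 6 gives C(12,3) = 220; x_2 ≥ 4 gives C(14,3) = 364; x_3 ≥ 7 gives C(11,3) = 165; x_4 ≥ 6 gives C(12,3) = 220. Together 969.
Add back pairs where two caps are both exceeded: 56 + 10 + 20 + 35 + 56 + 10 = 187.
By inclusion–exclusion the count is 816 − 969 + 187 = 34.

34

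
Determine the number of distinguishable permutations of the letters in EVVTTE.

EVVTTE has 6 letters with E appearing twice, T appearing twice, and V appearing twice.
So there are 6! / (2!·2!·2!) = 90 distinguishable arrangements.

90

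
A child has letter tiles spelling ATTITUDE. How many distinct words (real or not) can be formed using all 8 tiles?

Letter multiplicities in ATTITUDE: A×1, D×1, E×1, I×1, T×3, U×1.
The number of distinct arrangements is 8!/(3!) = 40320/6 = 6720.

6720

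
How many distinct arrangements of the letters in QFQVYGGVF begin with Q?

Fix Q in the first position and arrange the remaining 8 letters.
Those 8 letters have F appearing twice, G appearing twice, and V appearing twice, giving (8)!/(2!·2!·2!) = 5040.

5040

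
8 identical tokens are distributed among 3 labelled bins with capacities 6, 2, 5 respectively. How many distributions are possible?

Ignoring the caps, the number of non-negative solutions to x_1+…+x_3 = 8 is C(10,2) = 45.
Subtract solutions that violate a single cap (substitute x_i' = x_i − (cap_i+1)): x_1 ≥ 7 gives C(3,2) = 3; x_2 ≥ 3 gives C(7,2) = 21; x_3 ≥ 6 gives C(4,2) = 6. Together 30.
No two caps can be exceeded simultaneously, so the pair terms are all 0.
By inclusion–exclusion the count is 45 − 30 + 0 = 15.

15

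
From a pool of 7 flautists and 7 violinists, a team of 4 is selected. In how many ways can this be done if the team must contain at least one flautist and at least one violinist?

Unrestricted: C(14,4) = 1001 ways to pick any 4 of the 14.
Subtract selections that omit an entire group: no flautists → C(7,4) = 35; no violinists → C(7,4) = 35.
Both groups omitted at once is impossible, so 1001 − 70 = 931.

931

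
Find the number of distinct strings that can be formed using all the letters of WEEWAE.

The 6 letters of WEEWAE have repeats: E appearing 3 times and W appearing twice.
So there are 6! / (3!·2!) = 60 distinguishable arrangements.

60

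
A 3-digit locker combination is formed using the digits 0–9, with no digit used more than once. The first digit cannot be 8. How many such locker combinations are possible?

648

The first digit has 10−1 = 9 choices (anything except 8).
The remaining 2 digits are filled from the other 9 symbols without repetition: 9 × 8 = 72.
Total: 9 × 72 = 648.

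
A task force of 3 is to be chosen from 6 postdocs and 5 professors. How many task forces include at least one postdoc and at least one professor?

135

Total 3-person selections from all 11: C(11,3) = 165.
Selections missing a whole group: no postdocs → C(5,3) = 10; no professors → C(6,3) = 20.
Both groups omitted at once is impossible, so 165 − 30 = 135.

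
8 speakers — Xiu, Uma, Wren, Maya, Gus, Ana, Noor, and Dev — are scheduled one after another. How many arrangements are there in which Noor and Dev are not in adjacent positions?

30240

There are 8! = 40320 arrangements in all. If Noor and Dev are adjacent, merging them into one block gives 2·(7)! = 10080 arrangements.
Complementary counting: 40320 − 10080 = 30240.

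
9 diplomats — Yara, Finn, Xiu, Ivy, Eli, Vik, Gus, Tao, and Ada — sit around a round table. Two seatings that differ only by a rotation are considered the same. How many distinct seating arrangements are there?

Around a circle, 9 distinct people have 9!/9 = (8)! = 40320 rotationally distinct seatings.

40320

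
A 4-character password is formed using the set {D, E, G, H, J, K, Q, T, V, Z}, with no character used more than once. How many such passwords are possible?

5040

With no repetition, fill the 4 characters in order: 10 choices, then 9, down to 7.
10 × 9 × 8 × 7 = 5040.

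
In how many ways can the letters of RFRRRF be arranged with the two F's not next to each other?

10

Total arrangements of RFRRRF: 6!/(4!·2!) = 15.
If the two F's are adjacent, glue them into one block, leaving 5 items to arrange: (5)!/(4!) = 5 ways.
Subtracting, 15 − 5 = 10 arrangements keep the F's apart.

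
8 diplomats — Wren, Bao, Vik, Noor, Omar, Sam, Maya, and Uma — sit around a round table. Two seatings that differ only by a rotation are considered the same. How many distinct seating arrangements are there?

5040

Around a circle, 8 distinct people have 8!/8 = (7)! = 5040 rotationally distinct seatings.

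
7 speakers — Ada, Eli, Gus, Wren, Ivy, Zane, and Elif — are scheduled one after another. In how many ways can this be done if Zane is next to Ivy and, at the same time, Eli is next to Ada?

Treat {Zane,Ivy} as one block (2 orders) and {Eli,Ada} as another (2 orders).
That leaves 5 units to arrange: 2 × 2 × 5! = 4 × 120 = 480.

480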